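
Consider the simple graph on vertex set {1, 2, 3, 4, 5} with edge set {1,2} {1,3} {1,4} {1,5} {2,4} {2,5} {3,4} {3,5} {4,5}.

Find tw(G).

3

A width-3 tree decomposition is:
Bags: B1 = {1, 3, 4, 5}  B2 = {1, 2, 4, 5}
Tree: B1–B2
The largest bag has 4 vertices, giving width 3; this decomposition certifies tw(G) ≤ 3. Conversely, {1, 2, 4, 5} is a clique of size 4, and the vertices of any clique must share a bag in every tree decomposition; so some bag has ≥ 4 vertices and tw(G) ≥ 3. Therefore the treewidth is 3.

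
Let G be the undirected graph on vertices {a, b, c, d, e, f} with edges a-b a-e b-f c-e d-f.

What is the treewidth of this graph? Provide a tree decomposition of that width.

Treewidth 1.
One such decomposition:
Bags: B1 = {c, e}  B2 = {a, e}  B3 = {a, b}  B4 = {b, f}  B5 = {d, f}
Tree: B1–B2, B2–B3, B3–B4, B4–B5

Every bag has size at most 2, so the width is 2 − 1 = 1 and tw(G) ≤ 1. G has an edge, so its treewidth is at least 1. Combining the bounds, tw(G) = 1.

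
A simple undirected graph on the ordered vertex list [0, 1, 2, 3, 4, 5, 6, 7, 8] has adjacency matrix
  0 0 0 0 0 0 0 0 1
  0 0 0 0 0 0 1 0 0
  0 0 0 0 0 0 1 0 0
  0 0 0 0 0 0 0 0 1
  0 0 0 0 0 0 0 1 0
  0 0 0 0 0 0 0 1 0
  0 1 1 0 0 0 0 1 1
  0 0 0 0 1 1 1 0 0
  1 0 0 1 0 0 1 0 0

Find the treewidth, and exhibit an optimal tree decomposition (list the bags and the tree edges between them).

Treewidth 1.
One optimal decomposition is:
Bags: B1 = {6, 7}  B2 = {5, 7}  B3 = {6, 8}  B4 = {4, 7}  B5 = {3, 8}  B6 = {2, 6}  B7 = {1, 6}  B8 = {0, 8}
Tree: B1–B2, B1–B3, B2–B4, B3–B5, B3–B6, B3–B7, B3–B8

The largest bag has 2 vertices, giving width 1; this decomposition certifies tw(G) ≤ 1. Since G has at least one edge (e.g. 6–7), it is not an edgeless graph, so tw(G) ≥ 1. The upper and lower bounds meet at 1, so that is the treewidth.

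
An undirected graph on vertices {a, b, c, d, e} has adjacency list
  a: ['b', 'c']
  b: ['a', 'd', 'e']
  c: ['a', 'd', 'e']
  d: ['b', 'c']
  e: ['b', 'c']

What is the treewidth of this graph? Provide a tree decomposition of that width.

Every bag has size at most 3, so the width is 3 − 1 = 2 and tw(G) ≤ 2. For the lower bound, G contains the cycle a–c–d–b–a, so G is not a forest; only forests have treewidth ≤ 1, hence tw(G) ≥ 2. The upper and lower bounds meet at 2, so that is the treewidth.

Treewidth 2.
One such decomposition:
Bags: B1 = {a, b, c}  B2 = {b, c, d}  B3 = {b, c, e}
Tree: B1–B2, B2–B3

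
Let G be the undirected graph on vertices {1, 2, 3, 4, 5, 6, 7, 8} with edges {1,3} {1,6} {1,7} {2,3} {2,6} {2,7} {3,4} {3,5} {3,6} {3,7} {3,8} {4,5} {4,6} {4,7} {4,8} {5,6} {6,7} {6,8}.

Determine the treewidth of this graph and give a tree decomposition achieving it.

Treewidth 3.
One such decomposition:
Bags: B1 = {2, 3, 6, 7}  B2 = {3, 4, 6, 7}  B3 = {1, 3, 6, 7}  B4 = {3, 4, 5, 6}  B5 = {3, 4, 6, 8}
Tree: B1–B2, B1–B3, B2–B4, B2–B5

The largest bag has 4 vertices, giving width 3; this decomposition certifies tw(G) ≤ 3. On the other hand G contains the 4-clique {1, 3, 6, 7}. A clique must lie in a single bag of any decomposition, so no decomposition can have width below 3. The upper and lower bounds meet at 3, so that is the treewidth.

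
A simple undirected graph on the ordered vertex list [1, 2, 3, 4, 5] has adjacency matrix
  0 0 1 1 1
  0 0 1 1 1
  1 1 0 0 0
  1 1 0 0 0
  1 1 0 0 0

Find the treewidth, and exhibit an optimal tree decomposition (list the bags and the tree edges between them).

Treewidth 2.
Bags: B1 = {1, 2, 5}  B2 = {1, 2, 3}  B3 = {1, 2, 4}
Tree: B1–B2, B2–B3

Each bag holds 3 vertices, so the decomposition has width 2, which upper-bounds the treewidth. The edges 5–1–3–2–5 form a cycle, so G is not a tree and its treewidth is at least 2. Hence tw(G) = 2 exactly.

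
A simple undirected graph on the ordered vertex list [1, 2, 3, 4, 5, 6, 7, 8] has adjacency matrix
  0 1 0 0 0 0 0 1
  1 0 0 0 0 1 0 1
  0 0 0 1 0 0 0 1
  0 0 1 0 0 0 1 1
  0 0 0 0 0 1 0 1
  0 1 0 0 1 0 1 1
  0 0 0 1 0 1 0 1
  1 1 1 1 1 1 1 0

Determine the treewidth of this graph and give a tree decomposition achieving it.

Each bag holds 3 vertices, so the decomposition has width 2, which upper-bounds the treewidth. On the other hand G contains the 3-clique {1, 2, 8}. A clique must lie in a single bag of any decomposition, so no decomposition can have width below 2. The upper and lower bounds meet at 2, so that is the treewidth.

Treewidth 2.
Bags: B1 = {6, 7, 8}  B2 = {2, 6, 8}  B3 = {4, 7, 8}  B4 = {5, 6, 8}  B5 = {1, 2, 8}  B6 = {3, 4, 8}
Tree: B1–B2, B1–B3, B2–B4, B2–B5, B3–B6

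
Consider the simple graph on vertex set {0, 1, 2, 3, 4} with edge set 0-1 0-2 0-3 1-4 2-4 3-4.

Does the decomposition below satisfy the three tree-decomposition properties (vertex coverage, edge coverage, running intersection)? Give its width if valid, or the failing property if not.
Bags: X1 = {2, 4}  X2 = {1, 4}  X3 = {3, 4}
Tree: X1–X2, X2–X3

A tree decomposition must satisfy three properties: every vertex lies in some bag; for every edge, both endpoints lie together in some bag; and for every vertex, the bags containing it form a connected subtree. Here vertex 0 appears in no bag, so the decomposition is invalid.

No — vertex 0 appears in no bag.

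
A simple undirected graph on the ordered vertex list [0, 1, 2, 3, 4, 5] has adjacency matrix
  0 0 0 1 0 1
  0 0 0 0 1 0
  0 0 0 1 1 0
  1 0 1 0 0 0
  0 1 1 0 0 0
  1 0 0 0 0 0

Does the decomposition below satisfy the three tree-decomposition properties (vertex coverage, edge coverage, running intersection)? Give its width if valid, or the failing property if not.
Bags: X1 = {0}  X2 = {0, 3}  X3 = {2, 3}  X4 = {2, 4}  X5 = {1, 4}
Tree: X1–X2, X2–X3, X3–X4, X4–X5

A tree decomposition must satisfy three properties: every vertex lies in some bag; for every edge, both endpoints lie together in some bag; and for every vertex, the bags containing it form a connected subtree. Here vertex 5 appears in no bag, so the decomposition is invalid.

No — vertex 5 appears in no bag.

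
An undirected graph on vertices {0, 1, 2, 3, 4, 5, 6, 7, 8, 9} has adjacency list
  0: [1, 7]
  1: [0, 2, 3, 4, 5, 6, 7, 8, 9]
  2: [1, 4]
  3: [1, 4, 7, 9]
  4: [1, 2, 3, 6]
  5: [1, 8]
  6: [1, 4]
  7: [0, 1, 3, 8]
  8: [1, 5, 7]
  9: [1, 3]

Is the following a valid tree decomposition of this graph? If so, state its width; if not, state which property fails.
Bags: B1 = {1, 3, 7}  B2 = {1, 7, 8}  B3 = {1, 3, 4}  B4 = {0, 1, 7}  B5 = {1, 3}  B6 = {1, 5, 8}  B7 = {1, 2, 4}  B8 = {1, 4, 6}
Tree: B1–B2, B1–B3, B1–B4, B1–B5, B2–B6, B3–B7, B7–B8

No — vertex 9 appears in no bag.

A tree decomposition must satisfy three properties: every vertex lies in some bag; for every edge, both endpoints lie together in some bag; and for every vertex, the bags containing it form a connected subtree. Here vertex 9 appears in no bag, so the decomposition is invalid.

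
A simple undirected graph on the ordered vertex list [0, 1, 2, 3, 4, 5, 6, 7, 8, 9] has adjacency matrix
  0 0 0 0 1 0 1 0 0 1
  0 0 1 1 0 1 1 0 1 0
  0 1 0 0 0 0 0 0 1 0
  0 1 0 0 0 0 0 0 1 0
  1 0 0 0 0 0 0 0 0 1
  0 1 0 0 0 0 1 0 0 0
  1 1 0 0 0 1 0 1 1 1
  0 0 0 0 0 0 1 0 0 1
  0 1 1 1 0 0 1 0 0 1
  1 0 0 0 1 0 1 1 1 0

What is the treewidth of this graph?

2

A width-2 tree decomposition is:
Bags: B1 = {1, 6, 8}  B2 = {6, 8, 9}  B3 = {1, 3, 8}  B4 = {6, 7, 9}  B5 = {1, 5, 6}  B6 = {0, 6, 9}  B7 = {1, 2, 8}  B8 = {0, 4, 9}
Tree: B1–B2, B1–B3, B2–B4, B1–B5, B2–B6, B3–B7, B6–B8
Each bag holds 3 vertices, so the decomposition has width 2, which upper-bounds the treewidth. On the other hand G contains the 3-clique {1, 2, 8}. A clique must lie in a single bag of any decomposition, so no decomposition can have width below 2. Therefore the treewidth is 2.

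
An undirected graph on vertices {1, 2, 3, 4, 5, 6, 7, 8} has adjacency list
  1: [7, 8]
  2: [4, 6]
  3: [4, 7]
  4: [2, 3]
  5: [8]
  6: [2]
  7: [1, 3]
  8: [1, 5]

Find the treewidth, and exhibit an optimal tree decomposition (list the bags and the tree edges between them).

The largest bag has 2 vertices, giving width 1; this decomposition certifies tw(G) ≤ 1. Since G has at least one edge (e.g. 5–8), it is not an edgeless graph, so tw(G) ≥ 1. Combining the bounds, tw(G) = 1.

Treewidth 1.
One such decomposition:
Bags: B1 = {5, 8}  B2 = {1, 8}  B3 = {1, 7}  B4 = {3, 7}  B5 = {3, 4}  B6 = {2, 4}  B7 = {2, 6}
Tree: B1–B2, B2–B3, B3–B4, B4–B5, B5–B6, B6–B7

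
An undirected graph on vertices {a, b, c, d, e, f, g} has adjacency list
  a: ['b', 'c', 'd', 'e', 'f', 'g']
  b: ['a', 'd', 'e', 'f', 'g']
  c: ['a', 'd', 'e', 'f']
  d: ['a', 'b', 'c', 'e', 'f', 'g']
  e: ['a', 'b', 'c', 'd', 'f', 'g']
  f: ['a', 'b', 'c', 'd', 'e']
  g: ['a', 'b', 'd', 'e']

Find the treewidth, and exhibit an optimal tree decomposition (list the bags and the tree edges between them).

Treewidth 4.
Bags: B1 = {a, b, d, e, g}  B2 = {a, b, d, e, f}  B3 = {a, c, d, e, f}
Tree: B1–B2, B2–B3

Each bag holds 5 vertices, so the decomposition has width 4, which upper-bounds the treewidth. For the lower bound, the 5 vertices {a, b, d, e, g} are pairwise adjacent, and any tree decomposition puts a clique entirely inside one bag — forcing width ≥ 4. Therefore the treewidth is 4.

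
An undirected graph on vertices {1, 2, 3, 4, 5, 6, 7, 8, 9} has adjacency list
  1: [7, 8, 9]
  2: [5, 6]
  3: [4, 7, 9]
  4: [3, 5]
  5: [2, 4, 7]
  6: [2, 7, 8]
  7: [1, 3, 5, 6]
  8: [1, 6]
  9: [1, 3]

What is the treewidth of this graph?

3

A width-3 tree decomposition is:
Bags: B1 = {1, 6, 8, 9}  B2 = {1, 6, 7, 9}  B3 = {3, 6, 7, 9}  B4 = {2, 3, 6, 7}  B5 = {2, 3, 5, 7}  B6 = {2, 3, 4, 5}
Tree: B1–B2, B2–B3, B3–B4, B4–B5, B5–B6
Every bag has size at most 4, so the width is 4 − 1 = 3 and tw(G) ≤ 3. For the lower bound: the 4 vertex sets {1,8,9}, {6}, {7}, {2,3,4,5} are disjoint, each induces a connected subgraph, and every pair is joined by at least one edge of G. Contracting each set to a single vertex therefore yields K_{4} as a minor, and since treewidth is minor-monotone, tw(G) ≥ tw(K_{4}) = 3. Therefore the treewidth is 3.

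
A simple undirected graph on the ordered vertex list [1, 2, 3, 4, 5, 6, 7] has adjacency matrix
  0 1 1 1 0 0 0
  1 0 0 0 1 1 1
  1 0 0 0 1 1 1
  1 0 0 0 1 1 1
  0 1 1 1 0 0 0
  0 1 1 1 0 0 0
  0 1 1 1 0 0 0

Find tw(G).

3

A width-3 tree decomposition is:
Bags: B1 = {1, 2, 3, 4}  B2 = {2, 3, 4, 6}  B3 = {2, 3, 4, 5}  B4 = {2, 3, 4, 7}
Tree: B1–B2, B2–B3, B3–B4
Every bag has size at most 4, so the width is 4 − 1 = 3 and tw(G) ≤ 3. For the lower bound: the 4 vertex sets {1,4}, {3,6}, {2}, {5} are disjoint, each induces a connected subgraph, and every pair is joined by at least one edge of G. Contracting each set to a single vertex therefore yields K_{4} as a minor, and since treewidth is minor-monotone, tw(G) ≥ tw(K_{4}) = 3. Hence tw(G) = 3 exactly.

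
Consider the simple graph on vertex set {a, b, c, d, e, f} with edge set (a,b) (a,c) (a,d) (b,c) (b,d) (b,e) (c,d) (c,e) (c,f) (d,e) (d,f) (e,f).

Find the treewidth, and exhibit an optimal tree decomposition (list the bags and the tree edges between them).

The largest bag has 4 vertices, giving width 3; this decomposition certifies tw(G) ≤ 3. Conversely, {c, d, e, f} is a clique of size 4, and the vertices of any clique must share a bag in every tree decomposition; so some bag has ≥ 4 vertices and tw(G) ≥ 3. The upper and lower bounds meet at 3, so that is the treewidth.

Treewidth 3.
Bags: B1 = {c, d, e, f}  B2 = {b, c, d, e}  B3 = {a, b, c, d}
Tree: B1–B2, B2–B3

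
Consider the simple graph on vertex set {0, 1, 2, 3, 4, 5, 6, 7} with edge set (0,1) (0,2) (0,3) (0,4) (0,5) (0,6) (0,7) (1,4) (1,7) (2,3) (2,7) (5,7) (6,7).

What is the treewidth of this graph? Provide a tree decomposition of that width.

Every bag has size at most 3, so the width is 3 − 1 = 2 and tw(G) ≤ 2. Conversely, {0, 2, 3} is a clique of size 3, and the vertices of any clique must share a bag in every tree decomposition; so some bag has ≥ 3 vertices and tw(G) ≥ 2. Hence tw(G) = 2 exactly.

Treewidth 2.
One optimal decomposition is:
Bags: B1 = {0, 1, 7}  B2 = {0, 5, 7}  B3 = {0, 2, 7}  B4 = {0, 1, 4}  B5 = {0, 2, 3}  B6 = {0, 6, 7}
Tree: B1–B2, B1–B3, B1–B4, B3–B5, B2–B6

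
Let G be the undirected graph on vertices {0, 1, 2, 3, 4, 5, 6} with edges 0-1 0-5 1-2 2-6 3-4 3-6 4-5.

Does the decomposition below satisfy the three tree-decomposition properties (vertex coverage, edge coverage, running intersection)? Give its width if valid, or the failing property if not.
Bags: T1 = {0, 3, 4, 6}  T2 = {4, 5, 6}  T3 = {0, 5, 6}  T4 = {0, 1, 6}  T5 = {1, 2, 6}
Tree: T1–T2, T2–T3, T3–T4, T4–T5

No — bags containing vertex 0 are not connected in the tree.

A tree decomposition must satisfy three properties: every vertex lies in some bag; for every edge, both endpoints lie together in some bag; and for every vertex, the bags containing it form a connected subtree. Here bags containing vertex 0 are not connected in the tree, so the decomposition is invalid.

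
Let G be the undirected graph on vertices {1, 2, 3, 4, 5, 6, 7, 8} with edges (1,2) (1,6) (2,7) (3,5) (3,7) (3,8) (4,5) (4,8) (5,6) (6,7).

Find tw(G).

2

A width-2 tree decomposition is:
Bags: B1 = {1, 2, 6}  B2 = {2, 6, 7}  B3 = {5, 6, 7}  B4 = {3, 5, 7}  B5 = {3, 4, 5}  B6 = {3, 4, 8}
Tree: B1–B2, B2–B3, B3–B4, B4–B5, B5–B6
Every bag has size at most 3, so the width is 3 − 1 = 2 and tw(G) ≤ 2. For the lower bound, G contains the cycle 1–2–7–6–1, so G is not a forest; only forests have treewidth ≤ 1, hence tw(G) ≥ 2. Combining the bounds, tw(G) = 2.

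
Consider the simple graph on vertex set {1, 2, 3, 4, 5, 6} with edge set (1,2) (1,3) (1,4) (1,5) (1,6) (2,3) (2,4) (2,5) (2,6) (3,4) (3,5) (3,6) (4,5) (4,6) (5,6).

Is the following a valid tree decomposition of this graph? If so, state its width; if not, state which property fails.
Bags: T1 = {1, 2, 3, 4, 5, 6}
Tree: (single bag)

Vertex coverage: the bags together contain {1, 2, 3, 4, 5, 6}, the full vertex set. Edge coverage: each edge of G has both endpoints in at least one bag. Running intersection: for every vertex, the bags containing it form a connected subtree. All three properties hold, so this is a valid tree decomposition of width max|bag| − 1 = 5, and hence tw(G) ≤ 5.

Yes; width 5.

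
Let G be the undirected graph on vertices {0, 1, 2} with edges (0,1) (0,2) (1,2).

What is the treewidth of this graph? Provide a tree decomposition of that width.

A single bag containing all 3 vertices is trivially a valid decomposition of width 2. Conversely, {0, 1, 2} is a clique of size 3, and the vertices of any clique must share a bag in every tree decomposition; so some bag has ≥ 3 vertices and tw(G) ≥ 2. Therefore the treewidth is 2.

Treewidth 2.
Bags: B1 = {0, 1, 2}
Tree: (single bag)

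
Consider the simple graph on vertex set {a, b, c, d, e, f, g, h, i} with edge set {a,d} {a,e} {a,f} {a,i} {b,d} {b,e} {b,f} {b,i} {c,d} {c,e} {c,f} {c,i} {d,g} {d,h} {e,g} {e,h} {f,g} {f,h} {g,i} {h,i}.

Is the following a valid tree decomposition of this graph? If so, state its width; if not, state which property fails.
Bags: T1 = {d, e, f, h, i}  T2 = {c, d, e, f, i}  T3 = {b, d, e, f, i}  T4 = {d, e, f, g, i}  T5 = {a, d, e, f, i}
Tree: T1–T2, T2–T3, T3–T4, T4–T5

Yes; width 4.

Every vertex of G appears in some bag (union = {a, b, c, d, e, f, g, h, i}); every edge is covered by a bag; and for each vertex v the set of bags containing v is connected in the bag tree. The decomposition is therefore valid. The largest bag has 5 vertices, so the width is 4.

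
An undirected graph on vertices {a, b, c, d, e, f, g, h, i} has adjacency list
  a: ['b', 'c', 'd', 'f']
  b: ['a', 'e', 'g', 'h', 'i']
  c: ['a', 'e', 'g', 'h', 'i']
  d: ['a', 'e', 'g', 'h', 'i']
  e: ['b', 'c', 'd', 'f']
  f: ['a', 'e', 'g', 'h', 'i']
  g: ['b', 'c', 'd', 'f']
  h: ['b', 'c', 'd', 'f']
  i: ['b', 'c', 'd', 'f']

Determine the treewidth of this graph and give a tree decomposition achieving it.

The largest bag has 5 vertices, giving width 4; this decomposition certifies tw(G) ≤ 4. For the lower bound: the 5 vertex sets {d,g}, {b,h}, {c,e}, {f}, {a} are disjoint, each induces a connected subgraph, and every pair is joined by at least one edge of G. Contracting each set to a single vertex therefore yields K_{5} as a minor, and since treewidth is minor-monotone, tw(G) ≥ tw(K_{5}) = 4. Therefore the treewidth is 4.

Treewidth 4.
One such decomposition:
Bags: B1 = {b, c, d, f, g}  B2 = {b, c, d, f, h}  B3 = {b, c, d, e, f}  B4 = {a, b, c, d, f}  B5 = {b, c, d, f, i}
Tree: B1–B2, B2–B3, B3–B4, B4–B5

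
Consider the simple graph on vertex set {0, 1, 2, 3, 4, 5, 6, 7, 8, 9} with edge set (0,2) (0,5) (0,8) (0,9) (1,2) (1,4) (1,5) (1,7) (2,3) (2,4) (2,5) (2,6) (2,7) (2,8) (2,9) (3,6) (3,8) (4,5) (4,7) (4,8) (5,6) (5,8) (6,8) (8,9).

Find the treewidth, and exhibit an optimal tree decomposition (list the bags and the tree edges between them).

Treewidth 3.
Bags: B1 = {2, 4, 5, 8}  B2 = {0, 2, 5, 8}  B3 = {2, 5, 6, 8}  B4 = {1, 2, 4, 5}  B5 = {0, 2, 8, 9}  B6 = {2, 3, 6, 8}  B7 = {1, 2, 4, 7}
Tree: B1–B2, B1–B3, B1–B4, B2–B5, B3–B6, B4–B7

Every bag has size at most 4, so the width is 4 − 1 = 3 and tw(G) ≤ 3. Conversely, {0, 2, 8, 9} is a clique of size 4, and the vertices of any clique must share a bag in every tree decomposition; so some bag has ≥ 4 vertices and tw(G) ≥ 3. Therefore the treewidth is 3.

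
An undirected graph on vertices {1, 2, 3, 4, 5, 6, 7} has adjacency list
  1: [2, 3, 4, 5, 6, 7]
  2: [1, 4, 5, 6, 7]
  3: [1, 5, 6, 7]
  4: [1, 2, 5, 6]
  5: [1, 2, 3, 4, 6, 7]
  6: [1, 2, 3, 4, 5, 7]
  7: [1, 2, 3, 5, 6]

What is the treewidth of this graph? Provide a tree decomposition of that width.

Treewidth 4.
One such decomposition:
Bags: B1 = {1, 2, 4, 5, 6}  B2 = {1, 2, 5, 6, 7}  B3 = {1, 3, 5, 6, 7}
Tree: B1–B2, B2–B3

The largest bag has 5 vertices, giving width 4; this decomposition certifies tw(G) ≤ 4. For the lower bound, the 5 vertices {1, 2, 4, 5, 6} are pairwise adjacent, and any tree decomposition puts a clique entirely inside one bag — forcing width ≥ 4. Hence tw(G) = 4 exactly.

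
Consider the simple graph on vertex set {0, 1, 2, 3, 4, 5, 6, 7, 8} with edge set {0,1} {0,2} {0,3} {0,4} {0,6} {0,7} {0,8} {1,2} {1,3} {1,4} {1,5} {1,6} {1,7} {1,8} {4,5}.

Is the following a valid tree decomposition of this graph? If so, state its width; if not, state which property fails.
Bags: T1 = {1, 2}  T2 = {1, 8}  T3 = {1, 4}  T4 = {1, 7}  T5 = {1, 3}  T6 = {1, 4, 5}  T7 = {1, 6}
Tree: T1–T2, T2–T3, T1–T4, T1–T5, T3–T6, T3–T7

No — vertex 0 appears in no bag.

A tree decomposition must satisfy three properties: every vertex lies in some bag; for every edge, both endpoints lie together in some bag; and for every vertex, the bags containing it form a connected subtree. Here vertex 0 appears in no bag, so the decomposition is invalid.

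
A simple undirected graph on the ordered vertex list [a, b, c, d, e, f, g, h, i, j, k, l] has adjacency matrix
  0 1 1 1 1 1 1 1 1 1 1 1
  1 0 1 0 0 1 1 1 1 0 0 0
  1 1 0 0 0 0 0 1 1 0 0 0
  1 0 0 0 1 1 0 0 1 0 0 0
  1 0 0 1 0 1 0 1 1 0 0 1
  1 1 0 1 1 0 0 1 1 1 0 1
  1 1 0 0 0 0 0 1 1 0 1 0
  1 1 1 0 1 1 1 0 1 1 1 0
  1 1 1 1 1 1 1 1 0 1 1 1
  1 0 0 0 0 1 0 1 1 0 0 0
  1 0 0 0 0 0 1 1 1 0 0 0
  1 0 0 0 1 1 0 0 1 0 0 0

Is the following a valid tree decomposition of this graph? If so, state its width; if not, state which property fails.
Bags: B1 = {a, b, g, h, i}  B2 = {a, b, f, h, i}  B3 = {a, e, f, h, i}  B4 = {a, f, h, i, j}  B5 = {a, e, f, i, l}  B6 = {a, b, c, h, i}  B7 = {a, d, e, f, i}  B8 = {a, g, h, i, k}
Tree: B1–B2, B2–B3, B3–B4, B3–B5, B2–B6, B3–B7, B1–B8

Vertex coverage: the bags together contain {a, b, c, d, e, f, g, h, i, j, k, l}, the full vertex set. Edge coverage: each edge of G has both endpoints in at least one bag. Running intersection: for every vertex, the bags containing it form a connected subtree. All three properties hold, so this is a valid tree decomposition of width max|bag| − 1 = 4, and hence tw(G) ≤ 4.

Yes; width 4.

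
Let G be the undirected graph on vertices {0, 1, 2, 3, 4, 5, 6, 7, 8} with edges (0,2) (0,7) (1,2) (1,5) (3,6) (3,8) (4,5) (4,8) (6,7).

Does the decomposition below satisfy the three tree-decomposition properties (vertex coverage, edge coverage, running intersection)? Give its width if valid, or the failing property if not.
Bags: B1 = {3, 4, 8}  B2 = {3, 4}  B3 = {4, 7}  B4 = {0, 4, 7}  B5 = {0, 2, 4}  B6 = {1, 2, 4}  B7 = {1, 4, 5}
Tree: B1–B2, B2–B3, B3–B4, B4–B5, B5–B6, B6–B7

No — vertex 6 appears in no bag.

A tree decomposition must satisfy three properties: every vertex lies in some bag; for every edge, both endpoints lie together in some bag; and for every vertex, the bags containing it form a connected subtree. Here vertex 6 appears in no bag, so the decomposition is invalid.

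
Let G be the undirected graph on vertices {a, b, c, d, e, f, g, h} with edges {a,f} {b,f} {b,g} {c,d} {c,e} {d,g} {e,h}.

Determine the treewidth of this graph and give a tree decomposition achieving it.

Each bag holds 2 vertices, so the decomposition has width 1, which upper-bounds the treewidth. G has an edge, so its treewidth is at least 1. Hence tw(G) = 1 exactly.

Treewidth 1.
One such decomposition:
Bags: B1 = {a, f}  B2 = {b, f}  B3 = {b, g}  B4 = {d, g}  B5 = {c, d}  B6 = {c, e}  B7 = {e, h}
Tree: B1–B2, B2–B3, B3–B4, B4–B5, B5–B6, B6–B7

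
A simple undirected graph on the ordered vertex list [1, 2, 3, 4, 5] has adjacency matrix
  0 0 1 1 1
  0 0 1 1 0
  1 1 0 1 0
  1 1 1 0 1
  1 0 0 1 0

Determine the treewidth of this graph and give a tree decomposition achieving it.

The largest bag has 3 vertices, giving width 2; this decomposition certifies tw(G) ≤ 2. On the other hand G contains the 3-clique {1, 3, 4}. A clique must lie in a single bag of any decomposition, so no decomposition can have width below 2. Hence tw(G) = 2 exactly.

Treewidth 2.
One optimal decomposition is:
Bags: B1 = {1, 3, 4}  B2 = {2, 3, 4}  B3 = {1, 4, 5}
Tree: B1–B2, B1–B3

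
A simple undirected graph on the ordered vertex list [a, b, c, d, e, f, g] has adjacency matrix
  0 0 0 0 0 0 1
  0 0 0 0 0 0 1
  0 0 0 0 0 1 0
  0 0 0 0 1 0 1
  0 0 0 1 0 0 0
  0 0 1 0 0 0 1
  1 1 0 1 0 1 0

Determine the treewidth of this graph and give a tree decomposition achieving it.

Treewidth 1.
Bags: B1 = {d, g}  B2 = {f, g}  B3 = {d, e}  B4 = {b, g}  B5 = {a, g}  B6 = {c, f}
Tree: B1–B2, B1–B3, B1–B4, B4–B5, B2–B6

The largest bag has 2 vertices, giving width 1; this decomposition certifies tw(G) ≤ 1. Any graph with an edge has treewidth ≥ 1, and G has the edge d–g. Therefore the treewidth is 1.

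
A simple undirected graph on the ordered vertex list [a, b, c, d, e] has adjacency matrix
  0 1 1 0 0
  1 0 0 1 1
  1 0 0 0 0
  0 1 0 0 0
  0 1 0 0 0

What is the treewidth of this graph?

1

A width-1 tree decomposition is:
Bags: B1 = {a, b}  B2 = {b, e}  B3 = {b, d}  B4 = {a, c}
Tree: B1–B2, B1–B3, B1–B4
Each bag holds 2 vertices, so the decomposition has width 1, which upper-bounds the treewidth. Since G has at least one edge (e.g. b–a), it is not an edgeless graph, so tw(G) ≥ 1. Hence tw(G) = 1 exactly.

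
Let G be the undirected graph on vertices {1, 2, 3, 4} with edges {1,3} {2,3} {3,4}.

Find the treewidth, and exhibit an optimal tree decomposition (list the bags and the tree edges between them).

Treewidth 1.
One optimal decomposition is:
Bags: B1 = {2, 3}  B2 = {3, 4}  B3 = {1, 3}
Tree: B1–B2, B2–B3

Every bag has size at most 2, so the width is 2 − 1 = 1 and tw(G) ≤ 1. Any graph with an edge has treewidth ≥ 1, and G has the edge 3–2. Hence tw(G) = 1 exactly.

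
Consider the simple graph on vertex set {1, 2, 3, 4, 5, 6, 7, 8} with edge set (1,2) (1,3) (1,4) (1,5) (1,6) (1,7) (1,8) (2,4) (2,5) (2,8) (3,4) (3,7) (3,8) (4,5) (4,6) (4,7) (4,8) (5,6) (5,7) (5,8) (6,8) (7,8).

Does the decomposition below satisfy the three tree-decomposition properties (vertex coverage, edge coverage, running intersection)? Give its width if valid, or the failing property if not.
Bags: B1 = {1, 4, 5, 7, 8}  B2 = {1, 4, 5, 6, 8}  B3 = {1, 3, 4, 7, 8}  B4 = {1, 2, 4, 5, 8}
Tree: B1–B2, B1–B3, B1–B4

Every vertex of G appears in some bag (union = {1, 2, 3, 4, 5, 6, 7, 8}); every edge is covered by a bag; and for each vertex v the set of bags containing v is connected in the bag tree. The decomposition is therefore valid. The largest bag has 5 vertices, so the width is 4.

Yes; width 4.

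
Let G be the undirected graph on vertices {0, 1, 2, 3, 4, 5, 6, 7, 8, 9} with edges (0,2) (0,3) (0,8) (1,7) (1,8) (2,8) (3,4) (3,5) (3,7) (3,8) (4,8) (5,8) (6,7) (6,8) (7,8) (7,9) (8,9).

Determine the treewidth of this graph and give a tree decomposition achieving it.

The largest bag has 3 vertices, giving width 2; this decomposition certifies tw(G) ≤ 2. Conversely, {1, 7, 8} is a clique of size 3, and the vertices of any clique must share a bag in every tree decomposition; so some bag has ≥ 3 vertices and tw(G) ≥ 2. Hence tw(G) = 2 exactly.

Treewidth 2.
Bags: B1 = {0, 3, 8}  B2 = {3, 4, 8}  B3 = {3, 7, 8}  B4 = {3, 5, 8}  B5 = {0, 2, 8}  B6 = {1, 7, 8}  B7 = {6, 7, 8}  B8 = {7, 8, 9}
Tree: B1–B2, B2–B3, B3–B4, B1–B5, B3–B6, B6–B7, B3–B8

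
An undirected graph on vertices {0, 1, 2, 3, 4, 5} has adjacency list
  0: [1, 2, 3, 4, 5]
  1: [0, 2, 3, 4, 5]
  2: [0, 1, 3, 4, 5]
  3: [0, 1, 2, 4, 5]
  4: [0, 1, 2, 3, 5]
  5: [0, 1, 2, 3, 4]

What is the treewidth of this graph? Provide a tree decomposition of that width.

Treewidth 5.
One such decomposition:
Bags: B1 = {0, 1, 2, 3, 4, 5}
Tree: (single bag)

With just one bag of size 6, the width is 6 − 1 = 5, so tw(G) ≤ 5. Conversely, {0, 1, 2, 3, 4, 5} is a clique of size 6, and the vertices of any clique must share a bag in every tree decomposition; so some bag has ≥ 6 vertices and tw(G) ≥ 5. Therefore the treewidth is 5.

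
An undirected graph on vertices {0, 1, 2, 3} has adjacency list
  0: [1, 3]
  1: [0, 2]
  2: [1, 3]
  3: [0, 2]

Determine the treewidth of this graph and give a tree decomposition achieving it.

Every bag has size at most 3, so the width is 3 − 1 = 2 and tw(G) ≤ 2. For the lower bound, G contains the cycle 2–3–0–1–2, so G is not a forest; only forests have treewidth ≤ 1, hence tw(G) ≥ 2. Combining the bounds, tw(G) = 2.

Treewidth 2.
One such decomposition:
Bags: B1 = {0, 2, 3}  B2 = {0, 1, 2}
Tree: B1–B2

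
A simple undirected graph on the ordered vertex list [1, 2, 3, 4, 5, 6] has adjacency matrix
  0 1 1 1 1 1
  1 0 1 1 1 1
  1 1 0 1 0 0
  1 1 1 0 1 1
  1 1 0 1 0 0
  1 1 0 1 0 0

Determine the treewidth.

3

A width-3 tree decomposition is:
Bags: B1 = {1, 2, 4, 5}  B2 = {1, 2, 4, 6}  B3 = {1, 2, 3, 4}
Tree: B1–B2, B2–B3
Every bag has size at most 4, so the width is 4 − 1 = 3 and tw(G) ≤ 3. Conversely, {1, 2, 3, 4} is a clique of size 4, and the vertices of any clique must share a bag in every tree decomposition; so some bag has ≥ 4 vertices and tw(G) ≥ 3. Therefore the treewidth is 3.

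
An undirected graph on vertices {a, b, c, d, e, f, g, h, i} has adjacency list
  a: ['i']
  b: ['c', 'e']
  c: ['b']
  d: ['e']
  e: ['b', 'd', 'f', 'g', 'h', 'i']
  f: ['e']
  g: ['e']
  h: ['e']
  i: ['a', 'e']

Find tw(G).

1

A width-1 tree decomposition is:
Bags: B1 = {e, i}  B2 = {a, i}  B3 = {e, g}  B4 = {e, h}  B5 = {b, e}  B6 = {e, f}  B7 = {d, e}  B8 = {b, c}
Tree: B1–B2, B1–B3, B1–B4, B4–B5, B3–B6, B3–B7, B5–B8
Each bag holds 2 vertices, so the decomposition has width 1, which upper-bounds the treewidth. Since G has at least one edge (e.g. i–e), it is not an edgeless graph, so tw(G) ≥ 1. Therefore the treewidth is 1.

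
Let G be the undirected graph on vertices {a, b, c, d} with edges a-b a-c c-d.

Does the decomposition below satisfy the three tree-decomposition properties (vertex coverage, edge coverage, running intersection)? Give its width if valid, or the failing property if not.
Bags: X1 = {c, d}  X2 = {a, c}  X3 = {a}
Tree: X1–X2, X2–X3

No — vertex b appears in no bag.

A tree decomposition must satisfy three properties: every vertex lies in some bag; for every edge, both endpoints lie together in some bag; and for every vertex, the bags containing it form a connected subtree. Here vertex b appears in no bag, so the decomposition is invalid.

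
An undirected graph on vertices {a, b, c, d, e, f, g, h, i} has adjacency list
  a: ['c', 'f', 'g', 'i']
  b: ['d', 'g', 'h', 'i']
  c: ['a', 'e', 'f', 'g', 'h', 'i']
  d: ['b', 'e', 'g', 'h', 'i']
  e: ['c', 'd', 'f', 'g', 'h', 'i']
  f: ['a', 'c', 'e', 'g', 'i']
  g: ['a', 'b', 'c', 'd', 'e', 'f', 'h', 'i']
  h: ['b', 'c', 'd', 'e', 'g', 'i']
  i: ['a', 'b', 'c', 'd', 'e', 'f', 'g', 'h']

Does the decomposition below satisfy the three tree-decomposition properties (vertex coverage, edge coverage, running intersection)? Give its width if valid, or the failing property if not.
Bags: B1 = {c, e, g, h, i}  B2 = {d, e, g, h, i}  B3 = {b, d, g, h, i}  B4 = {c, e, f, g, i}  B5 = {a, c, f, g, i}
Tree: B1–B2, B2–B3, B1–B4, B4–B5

Yes; width 4.

Checking the three conditions: (i) the bags cover all of {a, b, c, d, e, f, g, h, i}; (ii) for each edge, some bag contains both endpoints; (iii) the bags containing any fixed vertex form a subtree. All hold, so the decomposition is valid with width 5 − 1 = 4.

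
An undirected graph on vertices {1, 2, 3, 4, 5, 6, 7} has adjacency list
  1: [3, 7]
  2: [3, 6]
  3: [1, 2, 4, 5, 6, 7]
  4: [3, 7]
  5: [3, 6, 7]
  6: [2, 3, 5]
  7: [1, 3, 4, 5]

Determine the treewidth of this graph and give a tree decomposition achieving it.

Every bag has size at most 3, so the width is 3 − 1 = 2 and tw(G) ≤ 2. On the other hand G contains the 3-clique {2, 3, 6}. A clique must lie in a single bag of any decomposition, so no decomposition can have width below 2. Hence tw(G) = 2 exactly.

Treewidth 2.
One optimal decomposition is:
Bags: B1 = {3, 5, 7}  B2 = {3, 5, 6}  B3 = {2, 3, 6}  B4 = {3, 4, 7}  B5 = {1, 3, 7}
Tree: B1–B2, B2–B3, B1–B4, B1–B5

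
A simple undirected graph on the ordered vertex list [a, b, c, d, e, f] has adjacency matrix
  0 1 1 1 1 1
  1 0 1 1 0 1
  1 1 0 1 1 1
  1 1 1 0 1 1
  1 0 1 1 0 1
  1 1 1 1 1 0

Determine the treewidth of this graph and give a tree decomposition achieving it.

Treewidth 4.
One optimal decomposition is:
Bags: B1 = {a, c, d, e, f}  B2 = {a, b, c, d, f}
Tree: B1–B2

Every bag has size at most 5, so the width is 5 − 1 = 4 and tw(G) ≤ 4. On the other hand G contains the 5-clique {a, c, d, e, f}. A clique must lie in a single bag of any decomposition, so no decomposition can have width below 4. Therefore the treewidth is 4.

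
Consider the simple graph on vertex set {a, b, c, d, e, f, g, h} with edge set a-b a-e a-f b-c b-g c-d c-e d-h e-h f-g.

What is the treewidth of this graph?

2

A width-2 tree decomposition is:
Bags: B1 = {b, f, g}  B2 = {a, b, f}  B3 = {a, b, c}  B4 = {a, c, e}  B5 = {c, d, e}  B6 = {d, e, h}
Tree: B1–B2, B2–B3, B3–B4, B4–B5, B5–B6
The largest bag has 3 vertices, giving width 2; this decomposition certifies tw(G) ≤ 2. For the lower bound, G contains the cycle g–f–a–b–g, so G is not a forest; only forests have treewidth ≤ 1, hence tw(G) ≥ 2. The upper and lower bounds meet at 2, so that is the treewidth.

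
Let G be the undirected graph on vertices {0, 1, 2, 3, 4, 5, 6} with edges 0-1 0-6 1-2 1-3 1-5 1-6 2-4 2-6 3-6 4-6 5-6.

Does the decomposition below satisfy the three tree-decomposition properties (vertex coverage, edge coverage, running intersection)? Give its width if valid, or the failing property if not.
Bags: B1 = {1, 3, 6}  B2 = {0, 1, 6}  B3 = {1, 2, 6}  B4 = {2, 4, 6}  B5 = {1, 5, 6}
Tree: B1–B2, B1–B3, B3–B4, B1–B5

Yes; width 2.

Checking the three conditions: (i) the bags cover all of {0, 1, 2, 3, 4, 5, 6}; (ii) for each edge, some bag contains both endpoints; (iii) the bags containing any fixed vertex form a subtree. All hold, so the decomposition is valid with width 3 − 1 = 2.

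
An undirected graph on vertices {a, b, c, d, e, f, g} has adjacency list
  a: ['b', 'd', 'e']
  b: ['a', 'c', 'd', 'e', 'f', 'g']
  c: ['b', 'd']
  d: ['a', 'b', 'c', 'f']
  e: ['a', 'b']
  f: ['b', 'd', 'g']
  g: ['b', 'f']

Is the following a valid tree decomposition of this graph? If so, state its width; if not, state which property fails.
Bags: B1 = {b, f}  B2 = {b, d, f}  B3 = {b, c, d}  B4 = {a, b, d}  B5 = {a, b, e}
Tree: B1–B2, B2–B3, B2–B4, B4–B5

No — vertex g appears in no bag.

A tree decomposition must satisfy three properties: every vertex lies in some bag; for every edge, both endpoints lie together in some bag; and for every vertex, the bags containing it form a connected subtree. Here vertex g appears in no bag, so the decomposition is invalid.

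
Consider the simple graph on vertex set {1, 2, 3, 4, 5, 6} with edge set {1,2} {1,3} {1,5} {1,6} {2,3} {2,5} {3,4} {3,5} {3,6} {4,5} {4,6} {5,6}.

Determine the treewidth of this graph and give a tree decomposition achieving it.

Treewidth 3.
Bags: B1 = {1, 3, 5, 6}  B2 = {1, 2, 3, 5}  B3 = {3, 4, 5, 6}
Tree: B1–B2, B1–B3

The largest bag has 4 vertices, giving width 3; this decomposition certifies tw(G) ≤ 3. For the lower bound, the 4 vertices {1, 2, 3, 5} are pairwise adjacent, and any tree decomposition puts a clique entirely inside one bag — forcing width ≥ 3. Hence tw(G) = 3 exactly.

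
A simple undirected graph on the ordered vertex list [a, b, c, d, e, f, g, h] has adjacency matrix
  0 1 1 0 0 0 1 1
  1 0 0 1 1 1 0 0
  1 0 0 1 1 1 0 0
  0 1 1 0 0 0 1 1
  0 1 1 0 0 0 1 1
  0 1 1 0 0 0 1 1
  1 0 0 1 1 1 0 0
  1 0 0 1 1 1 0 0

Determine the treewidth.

4

A width-4 tree decomposition is:
Bags: B1 = {a, d, e, f, h}  B2 = {a, b, d, e, f}  B3 = {a, c, d, e, f}  B4 = {a, d, e, f, g}
Tree: B1–B2, B2–B3, B3–B4
Every bag has size at most 5, so the width is 5 − 1 = 4 and tw(G) ≤ 4. For the lower bound: the 5 vertex sets {a,h}, {b,d}, {c,e}, {f}, {g} are disjoint, each induces a connected subgraph, and every pair is joined by at least one edge of G. Contracting each set to a single vertex therefore yields K_{5} as a minor, and since treewidth is minor-monotone, tw(G) ≥ tw(K_{5}) = 4. Hence tw(G) = 4 exactly.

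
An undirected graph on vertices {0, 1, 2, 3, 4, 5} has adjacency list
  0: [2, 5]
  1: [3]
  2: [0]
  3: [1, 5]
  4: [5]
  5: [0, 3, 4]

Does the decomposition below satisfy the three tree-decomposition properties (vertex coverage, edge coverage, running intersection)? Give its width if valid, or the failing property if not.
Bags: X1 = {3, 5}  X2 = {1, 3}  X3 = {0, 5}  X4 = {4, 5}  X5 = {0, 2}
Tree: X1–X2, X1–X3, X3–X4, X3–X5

Every vertex of G appears in some bag (union = {0, 1, 2, 3, 4, 5}); every edge is covered by a bag; and for each vertex v the set of bags containing v is connected in the bag tree. The decomposition is therefore valid. The largest bag has 2 vertices, so the width is 1.

Yes; width 1.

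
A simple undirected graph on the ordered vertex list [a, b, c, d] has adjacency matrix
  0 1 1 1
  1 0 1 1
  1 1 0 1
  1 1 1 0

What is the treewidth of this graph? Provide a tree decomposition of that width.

With just one bag of size 4, the width is 4 − 1 = 3, so tw(G) ≤ 3. On the other hand G contains the 4-clique {a, b, c, d}. A clique must lie in a single bag of any decomposition, so no decomposition can have width below 3. The upper and lower bounds meet at 3, so that is the treewidth.

Treewidth 3.
One such decomposition:
Bags: B1 = {a, b, c, d}
Tree: (single bag)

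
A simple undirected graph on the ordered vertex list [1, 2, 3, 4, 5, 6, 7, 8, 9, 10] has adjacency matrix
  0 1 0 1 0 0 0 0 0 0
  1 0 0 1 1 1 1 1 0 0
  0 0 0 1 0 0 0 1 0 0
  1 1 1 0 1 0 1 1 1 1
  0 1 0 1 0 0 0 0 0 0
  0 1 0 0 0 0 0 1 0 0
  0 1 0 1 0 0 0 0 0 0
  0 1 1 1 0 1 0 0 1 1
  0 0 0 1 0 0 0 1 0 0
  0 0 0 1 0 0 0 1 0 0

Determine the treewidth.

2

A width-2 tree decomposition is:
Bags: B1 = {2, 4, 8}  B2 = {1, 2, 4}  B3 = {2, 4, 7}  B4 = {2, 6, 8}  B5 = {3, 4, 8}  B6 = {4, 8, 9}  B7 = {2, 4, 5}  B8 = {4, 8, 10}
Tree: B1–B2, B2–B3, B1–B4, B1–B5, B5–B6, B2–B7, B5–B8
The largest bag has 3 vertices, giving width 2; this decomposition certifies tw(G) ≤ 2. For the lower bound, the 3 vertices {4, 8, 10} are pairwise adjacent, and any tree decomposition puts a clique entirely inside one bag — forcing width ≥ 2. Combining the bounds, tw(G) = 2.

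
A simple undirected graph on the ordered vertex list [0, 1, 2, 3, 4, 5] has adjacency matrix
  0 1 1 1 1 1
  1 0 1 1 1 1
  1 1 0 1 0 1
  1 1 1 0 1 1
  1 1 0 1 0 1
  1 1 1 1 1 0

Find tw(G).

A width-4 tree decomposition is:
Bags: B1 = {0, 1, 2, 3, 5}  B2 = {0, 1, 3, 4, 5}
Tree: B1–B2
Each bag holds 5 vertices, so the decomposition has width 4, which upper-bounds the treewidth. For the lower bound, the 5 vertices {0, 1, 2, 3, 5} are pairwise adjacent, and any tree decomposition puts a clique entirely inside one bag — forcing width ≥ 4. Hence tw(G) = 4 exactly.

4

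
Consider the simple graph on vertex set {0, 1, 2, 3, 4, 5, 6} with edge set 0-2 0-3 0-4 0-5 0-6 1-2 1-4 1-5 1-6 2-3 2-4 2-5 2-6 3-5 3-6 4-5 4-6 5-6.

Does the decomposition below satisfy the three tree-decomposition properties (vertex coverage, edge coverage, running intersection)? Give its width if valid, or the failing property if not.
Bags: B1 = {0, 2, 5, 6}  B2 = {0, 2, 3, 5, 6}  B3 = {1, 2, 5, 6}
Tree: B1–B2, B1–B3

A tree decomposition must satisfy three properties: every vertex lies in some bag; for every edge, both endpoints lie together in some bag; and for every vertex, the bags containing it form a connected subtree. Here vertex 4 appears in no bag, so the decomposition is invalid.

No — vertex 4 appears in no bag.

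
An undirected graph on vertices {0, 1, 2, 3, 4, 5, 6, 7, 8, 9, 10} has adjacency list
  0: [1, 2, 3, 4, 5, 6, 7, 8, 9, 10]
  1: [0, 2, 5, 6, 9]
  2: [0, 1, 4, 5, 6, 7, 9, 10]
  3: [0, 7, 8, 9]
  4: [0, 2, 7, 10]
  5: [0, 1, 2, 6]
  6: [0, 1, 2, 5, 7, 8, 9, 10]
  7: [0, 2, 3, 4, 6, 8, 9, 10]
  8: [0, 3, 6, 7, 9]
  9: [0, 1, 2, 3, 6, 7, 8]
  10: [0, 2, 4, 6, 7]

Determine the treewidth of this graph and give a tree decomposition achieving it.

Treewidth 4.
Bags: B1 = {0, 2, 6, 7, 9}  B2 = {0, 6, 7, 8, 9}  B3 = {0, 2, 6, 7, 10}  B4 = {0, 3, 7, 8, 9}  B5 = {0, 2, 4, 7, 10}  B6 = {0, 1, 2, 6, 9}  B7 = {0, 1, 2, 5, 6}
Tree: B1–B2, B1–B3, B2–B4, B3–B5, B1–B6, B6–B7

Every bag has size at most 5, so the width is 5 − 1 = 4 and tw(G) ≤ 4. Conversely, {0, 3, 7, 8, 9} is a clique of size 5, and the vertices of any clique must share a bag in every tree decomposition; so some bag has ≥ 5 vertices and tw(G) ≥ 4. The upper and lower bounds meet at 4, so that is the treewidth.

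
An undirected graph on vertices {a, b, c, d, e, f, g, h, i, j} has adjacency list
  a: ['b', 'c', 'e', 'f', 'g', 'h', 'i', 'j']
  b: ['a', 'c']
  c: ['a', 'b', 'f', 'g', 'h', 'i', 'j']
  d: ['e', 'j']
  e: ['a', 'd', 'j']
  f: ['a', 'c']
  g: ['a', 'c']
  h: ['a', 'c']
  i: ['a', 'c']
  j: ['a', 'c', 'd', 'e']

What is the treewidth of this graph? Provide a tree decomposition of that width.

Every bag has size at most 3, so the width is 3 − 1 = 2 and tw(G) ≤ 2. Conversely, {d, e, j} is a clique of size 3, and the vertices of any clique must share a bag in every tree decomposition; so some bag has ≥ 3 vertices and tw(G) ≥ 2. Hence tw(G) = 2 exactly.

Treewidth 2.
One optimal decomposition is:
Bags: B1 = {a, c, g}  B2 = {a, b, c}  B3 = {a, c, j}  B4 = {a, c, h}  B5 = {a, c, f}  B6 = {a, e, j}  B7 = {a, c, i}  B8 = {d, e, j}
Tree: B1–B2, B2–B3, B1–B4, B3–B5, B3–B6, B4–B7, B6–B8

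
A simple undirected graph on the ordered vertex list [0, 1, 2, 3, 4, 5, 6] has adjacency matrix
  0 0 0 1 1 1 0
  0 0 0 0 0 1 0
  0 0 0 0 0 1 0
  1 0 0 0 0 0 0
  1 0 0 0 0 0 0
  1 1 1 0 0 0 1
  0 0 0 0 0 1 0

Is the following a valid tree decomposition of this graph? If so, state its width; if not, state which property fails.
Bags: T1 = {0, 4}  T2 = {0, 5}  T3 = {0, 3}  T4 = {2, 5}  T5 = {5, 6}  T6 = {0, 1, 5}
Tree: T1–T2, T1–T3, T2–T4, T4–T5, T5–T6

A tree decomposition must satisfy three properties: every vertex lies in some bag; for every edge, both endpoints lie together in some bag; and for every vertex, the bags containing it form a connected subtree. Here bags containing vertex 0 are not connected in the tree, so the decomposition is invalid.

No — bags containing vertex 0 are not connected in the tree.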